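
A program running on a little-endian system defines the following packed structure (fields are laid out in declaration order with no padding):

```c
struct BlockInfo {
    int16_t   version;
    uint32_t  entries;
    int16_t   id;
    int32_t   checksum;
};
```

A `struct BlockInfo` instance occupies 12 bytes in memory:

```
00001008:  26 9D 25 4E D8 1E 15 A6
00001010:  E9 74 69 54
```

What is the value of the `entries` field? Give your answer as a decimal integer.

517492261

`entries` follows `version` (2 bytes), so it starts at byte offset 2 and occupies 4 bytes.
Bytes at offsets 2..5: 25 4E D8 1E.
In little-endian order the low byte comes first in memory.
Reassemble most-significant byte first: 1E D8 4E 25 → 0x1ED84E25.
0x1ED84E25 = 517492261.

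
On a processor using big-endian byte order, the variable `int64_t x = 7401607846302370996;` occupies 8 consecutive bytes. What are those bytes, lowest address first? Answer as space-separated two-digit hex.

66 B7 CB 1E ED 98 CC B4

7401607846302370996 in hexadecimal, padded to 64 bits, is 0x66B7CB1EED98CCB4.
Split into bytes (most-significant first): 66 B7 CB 1E ED 98 CC B4.
Big-endian stores the most-significant byte at the lowest address.
So the memory order matches the most-significant-first order: 66 B7 CB 1E ED 98 CC B4.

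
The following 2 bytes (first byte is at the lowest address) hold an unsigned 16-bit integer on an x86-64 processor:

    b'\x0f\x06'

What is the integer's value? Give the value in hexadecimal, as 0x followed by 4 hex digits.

0x060F

Little-endian stores the least-significant byte at the lowest address.
Reassemble most-significant byte first: 06 0F → 0x060F.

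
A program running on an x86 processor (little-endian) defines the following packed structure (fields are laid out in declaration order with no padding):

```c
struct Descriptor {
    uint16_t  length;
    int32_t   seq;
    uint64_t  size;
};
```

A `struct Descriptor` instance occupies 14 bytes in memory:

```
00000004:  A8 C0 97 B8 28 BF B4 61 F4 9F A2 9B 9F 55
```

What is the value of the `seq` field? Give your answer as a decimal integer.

-1087850345

`seq` follows `length` (2 bytes), so it starts at byte offset 2 and occupies 4 bytes.
Bytes at offsets 2..5: 97 B8 28 BF.
In little-endian order the low byte comes first in memory.
Reassemble most-significant byte first: BF 28 B8 97 → 0xBF28B897.
Top bit is set, so as a signed 32-bit value this is 0xBF28B897 − 2^32 = -1087850345.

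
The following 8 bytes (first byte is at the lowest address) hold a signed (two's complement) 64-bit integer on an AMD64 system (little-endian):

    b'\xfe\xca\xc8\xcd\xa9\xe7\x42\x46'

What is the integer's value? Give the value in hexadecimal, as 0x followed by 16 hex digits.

0x4642E7A9CDC8CAFE

Little-endian: lowest address holds the least-significant byte.
Reassemble most-significant byte first: 46 42 E7 A9 CD C8 CA FE → 0x4642E7A9CDC8CAFE.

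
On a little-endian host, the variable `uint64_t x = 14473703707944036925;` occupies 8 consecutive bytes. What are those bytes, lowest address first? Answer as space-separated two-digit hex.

14473703707944036925 in hexadecimal, padded to 64 bits, is 0xC8DCECD660422A3D.
Split into bytes (most-significant first): C8 DC EC D6 60 42 2A 3D.
Little-endian: lowest address holds the least-significant byte.
So at ascending addresses the bytes are 3D 2A 42 60 D6 EC DC C8.

3D 2A 42 60 D6 EC DC C8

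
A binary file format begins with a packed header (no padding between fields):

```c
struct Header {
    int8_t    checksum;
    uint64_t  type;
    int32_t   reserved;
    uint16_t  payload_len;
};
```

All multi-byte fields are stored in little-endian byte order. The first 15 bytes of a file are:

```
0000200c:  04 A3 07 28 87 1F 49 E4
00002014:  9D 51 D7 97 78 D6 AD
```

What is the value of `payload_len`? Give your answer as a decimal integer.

`payload_len` follows `checksum` (1 B), `type` (8 B), `reserved` (4 B), so it starts at offset 1 + 8 + 4 = 13 and occupies 2 bytes.
Bytes at offsets 13..14: D6 AD.
In little-endian order the low byte comes first in memory.
Reassemble most-significant byte first: AD D6 → 0xADD6.
0xADD6 = 44502.

44502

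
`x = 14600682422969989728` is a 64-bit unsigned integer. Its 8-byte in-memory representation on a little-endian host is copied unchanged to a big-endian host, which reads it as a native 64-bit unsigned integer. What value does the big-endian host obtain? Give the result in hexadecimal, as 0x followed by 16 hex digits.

0x607A6A534E0BA0CA

14600682422969989728 in 64-bit hexadecimal is 0xCAA00B4E536A7A60.
Stored little-endian, the bytes at ascending addresses are 60 7A 6A 53 4E 0B A0 CA.
Read back as big-endian, the last byte is least significant, giving 0x607A6A534E0BA0CA.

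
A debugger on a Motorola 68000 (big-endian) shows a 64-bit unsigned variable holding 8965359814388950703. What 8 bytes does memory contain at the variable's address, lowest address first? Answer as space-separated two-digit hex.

8965359814388950703 in hexadecimal, padded to 64 bits, is 0x7C6B5B402C3726AF.
Split into bytes (most-significant first): 7C 6B 5B 40 2C 37 26 AF.
Big-endian: lowest address holds the most-significant byte.
So the memory order matches the most-significant-first order: 7C 6B 5B 40 2C 37 26 AF.

7C 6B 5B 40 2C 37 26 AF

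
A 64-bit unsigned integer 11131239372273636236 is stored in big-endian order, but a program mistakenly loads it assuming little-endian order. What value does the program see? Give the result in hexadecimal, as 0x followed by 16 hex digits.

0x8C5336B63B1B7A9A

11131239372273636236 in 64-bit hexadecimal is 0x9A7A1B3BB636538C.
Stored big-endian, the bytes at ascending addresses are 9A 7A 1B 3B B6 36 53 8C.
Read back as little-endian, the first byte is least significant, giving 0x8C5336B63B1B7A9A.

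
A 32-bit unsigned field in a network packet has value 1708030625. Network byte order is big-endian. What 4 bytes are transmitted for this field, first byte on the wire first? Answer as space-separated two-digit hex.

1708030625 in hexadecimal, padded to 32 bits, is 0x65CE7AA1.
Split into bytes (most-significant first): 65 CE 7A A1.
In big-endian order the high byte comes first in memory.
So the memory order matches the most-significant-first order: 65 CE 7A A1.

65 CE 7A A1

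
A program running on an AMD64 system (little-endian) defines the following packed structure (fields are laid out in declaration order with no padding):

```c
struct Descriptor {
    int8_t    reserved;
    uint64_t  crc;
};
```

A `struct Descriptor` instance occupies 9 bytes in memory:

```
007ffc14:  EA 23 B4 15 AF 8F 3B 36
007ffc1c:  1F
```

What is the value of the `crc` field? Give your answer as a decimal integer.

2249050552221938723

`crc` follows `reserved` (1 byte), so it starts at byte offset 1 and occupies 8 bytes.
Bytes at offsets 1..8: 23 B4 15 AF 8F 3B 36 1F.
In little-endian order the low byte comes first in memory.
Reassemble most-significant byte first: 1F 36 3B 8F AF 15 B4 23 → 0x1F363B8FAF15B423.
0x1F363B8FAF15B423 = 2249050552221938723.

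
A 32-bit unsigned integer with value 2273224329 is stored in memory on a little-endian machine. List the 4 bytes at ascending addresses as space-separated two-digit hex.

2273224329 in hexadecimal, padded to 32 bits, is 0x877EA689.
Split into bytes (most-significant first): 87 7E A6 89.
In little-endian order the low byte comes first in memory.
So at ascending addresses the bytes are 89 A6 7E 87.

89 A6 7E 87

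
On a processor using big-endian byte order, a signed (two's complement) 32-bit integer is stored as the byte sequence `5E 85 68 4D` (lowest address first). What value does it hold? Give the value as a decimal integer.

Big-endian stores the most-significant byte at the lowest address.
The bytes are already most-significant first: 0x5E85684D.
0x5E85684D = 1585801293.

1585801293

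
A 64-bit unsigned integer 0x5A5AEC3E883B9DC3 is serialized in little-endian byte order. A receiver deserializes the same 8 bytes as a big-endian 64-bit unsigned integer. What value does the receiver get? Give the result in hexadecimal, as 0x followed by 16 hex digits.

0xC39D3B883EEC5A5A

Stored little-endian, the bytes at ascending addresses are C3 9D 3B 88 3E EC 5A 5A.
Read back as big-endian, the last byte is least significant, giving 0xC39D3B883EEC5A5A.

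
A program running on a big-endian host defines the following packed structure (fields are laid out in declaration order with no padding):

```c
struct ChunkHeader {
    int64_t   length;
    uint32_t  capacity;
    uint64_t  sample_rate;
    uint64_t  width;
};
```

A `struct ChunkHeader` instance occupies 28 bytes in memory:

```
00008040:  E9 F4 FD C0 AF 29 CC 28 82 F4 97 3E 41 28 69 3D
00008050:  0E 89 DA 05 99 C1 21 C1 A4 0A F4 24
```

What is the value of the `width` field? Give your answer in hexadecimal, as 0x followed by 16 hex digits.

0x99C121C1A40AF424

`width` follows `length` (8 B), `capacity` (4 B), `sample_rate` (8 B), so it starts at offset 8 + 4 + 8 = 20 and occupies 8 bytes.
Bytes at offsets 20..27: 99 C1 21 C1 A4 0A F4 24.
Big-endian: lowest address holds the most-significant byte.
The bytes are already most-significant first: 0x99C121C1A40AF424.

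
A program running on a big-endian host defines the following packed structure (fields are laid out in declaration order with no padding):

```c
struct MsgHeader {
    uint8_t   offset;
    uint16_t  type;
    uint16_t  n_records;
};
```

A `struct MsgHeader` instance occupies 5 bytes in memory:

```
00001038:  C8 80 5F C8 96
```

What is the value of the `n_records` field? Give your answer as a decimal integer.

`n_records` follows `offset` (1 B), `type` (2 B), so it starts at offset 1 + 2 = 3 and occupies 2 bytes.
Bytes at offsets 3..4: C8 96.
Big-endian stores the most-significant byte at the lowest address.
The bytes are already most-significant first: 0xC896.
0xC896 = 51350.

51350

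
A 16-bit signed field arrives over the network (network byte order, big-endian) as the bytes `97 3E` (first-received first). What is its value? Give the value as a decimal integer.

-26818

Big-endian: lowest address holds the most-significant byte.
The bytes are already most-significant first: 0x973E.
Top bit is set, so as a signed 16-bit value this is 0x973E − 2^16 = -26818.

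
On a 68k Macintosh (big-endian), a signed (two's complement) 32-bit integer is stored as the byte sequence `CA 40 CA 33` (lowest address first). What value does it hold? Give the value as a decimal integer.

-901723597

Big-endian: lowest address holds the most-significant byte.
The bytes are already most-significant first: 0xCA40CA33.
Top bit is set, so as a signed 32-bit value this is 0xCA40CA33 − 2^32 = -901723597.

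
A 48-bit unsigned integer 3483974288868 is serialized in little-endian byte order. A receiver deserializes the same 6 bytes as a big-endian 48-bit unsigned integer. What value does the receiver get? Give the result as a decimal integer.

251534963976963

3483974288868 in 48-bit hexadecimal is 0x032B2D0CC5E4.
Stored little-endian, the bytes at ascending addresses are E4 C5 0C 2D 2B 03.
Read back as big-endian, the last byte is least significant, giving 0xE4C50C2D2B03.
0xE4C50C2D2B03 = 251534963976963.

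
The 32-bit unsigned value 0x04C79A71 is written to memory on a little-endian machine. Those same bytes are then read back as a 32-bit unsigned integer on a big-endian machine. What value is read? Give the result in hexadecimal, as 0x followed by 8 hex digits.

Stored little-endian, the bytes at ascending addresses are 71 9A C7 04.
Read back as big-endian, the last byte is least significant, giving 0x719AC704.

0x719AC704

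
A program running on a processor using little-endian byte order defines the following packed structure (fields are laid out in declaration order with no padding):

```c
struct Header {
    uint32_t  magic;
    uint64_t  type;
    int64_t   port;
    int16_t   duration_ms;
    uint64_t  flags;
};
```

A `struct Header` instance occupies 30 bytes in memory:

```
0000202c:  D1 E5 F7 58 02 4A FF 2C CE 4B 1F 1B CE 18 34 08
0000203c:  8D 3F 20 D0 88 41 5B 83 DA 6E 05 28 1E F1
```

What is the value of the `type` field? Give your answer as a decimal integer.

1954364112192358914

`type` follows `magic` (4 bytes), so it starts at byte offset 4 and occupies 8 bytes.
Bytes at offsets 4..11: 02 4A FF 2C CE 4B 1F 1B.
Little-endian: lowest address holds the least-significant byte.
Reassemble most-significant byte first: 1B 1F 4B CE 2C FF 4A 02 → 0x1B1F4BCE2CFF4A02.
0x1B1F4BCE2CFF4A02 = 1954364112192358914.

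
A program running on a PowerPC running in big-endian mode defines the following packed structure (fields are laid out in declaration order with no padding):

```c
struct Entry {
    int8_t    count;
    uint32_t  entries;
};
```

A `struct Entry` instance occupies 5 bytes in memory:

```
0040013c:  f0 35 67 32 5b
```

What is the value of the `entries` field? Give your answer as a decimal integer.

`entries` follows `count` (1 byte), so it starts at byte offset 1 and occupies 4 bytes.
Bytes at offsets 1..4: 35 67 32 5B.
Big-endian: lowest address holds the most-significant byte.
The bytes are already most-significant first: 0x3567325B.
0x3567325B = 895955547.

895955547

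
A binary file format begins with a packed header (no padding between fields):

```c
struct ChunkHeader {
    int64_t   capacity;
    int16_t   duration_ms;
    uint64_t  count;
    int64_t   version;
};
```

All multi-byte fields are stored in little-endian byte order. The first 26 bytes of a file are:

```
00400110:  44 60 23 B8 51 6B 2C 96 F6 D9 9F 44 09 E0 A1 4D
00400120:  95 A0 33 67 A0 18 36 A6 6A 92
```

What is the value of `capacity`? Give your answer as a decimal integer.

-7625602070319243196

`capacity` is the first field, at byte offset 0, occupying 8 bytes.
Bytes at offsets 0..7: 44 60 23 B8 51 6B 2C 96.
In little-endian order the low byte comes first in memory.
Reassemble most-significant byte first: 96 2C 6B 51 B8 23 60 44 → 0x962C6B51B8236044.
Top bit is set, so as a signed 64-bit value this is 0x962C6B51B8236044 − 2^64 = -7625602070319243196.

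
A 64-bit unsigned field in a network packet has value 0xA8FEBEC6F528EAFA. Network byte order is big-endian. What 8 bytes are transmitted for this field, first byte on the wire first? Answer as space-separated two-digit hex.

A8 FE BE C6 F5 28 EA FA

Split into bytes (most-significant first): A8 FE BE C6 F5 28 EA FA.
In big-endian order the high byte comes first in memory.
So the memory order matches the most-significant-first order: A8 FE BE C6 F5 28 EA FA.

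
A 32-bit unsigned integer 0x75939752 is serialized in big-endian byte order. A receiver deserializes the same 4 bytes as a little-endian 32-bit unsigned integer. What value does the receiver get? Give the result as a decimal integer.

Stored big-endian, the bytes at ascending addresses are 75 93 97 52.
Read back as little-endian, the first byte is least significant, giving 0x52979375.
0x52979375 = 1385665397.

1385665397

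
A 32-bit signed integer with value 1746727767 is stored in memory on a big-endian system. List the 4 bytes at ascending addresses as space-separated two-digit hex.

68 1C F3 57

1746727767 in hexadecimal, padded to 32 bits, is 0x681CF357.
Split into bytes (most-significant first): 68 1C F3 57.
Big-endian: lowest address holds the most-significant byte.
So the memory order matches the most-significant-first order: 68 1C F3 57.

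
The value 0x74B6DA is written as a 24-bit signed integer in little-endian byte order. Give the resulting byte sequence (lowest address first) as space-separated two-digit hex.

Split into bytes (most-significant first): 74 B6 DA.
Little-endian: lowest address holds the least-significant byte.
So at ascending addresses the bytes are DA B6 74.

DA B6 74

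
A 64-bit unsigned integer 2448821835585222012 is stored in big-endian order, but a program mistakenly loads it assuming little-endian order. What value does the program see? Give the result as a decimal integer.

2448821835585222012 in 64-bit hexadecimal is 0x21FBF67C2C46F57C.
Stored big-endian, the bytes at ascending addresses are 21 FB F6 7C 2C 46 F5 7C.
Read back as little-endian, the first byte is least significant, giving 0x7CF5462C7CF6FB21.
0x7CF5462C7CF6FB21 = 9004180186886241057.

9004180186886241057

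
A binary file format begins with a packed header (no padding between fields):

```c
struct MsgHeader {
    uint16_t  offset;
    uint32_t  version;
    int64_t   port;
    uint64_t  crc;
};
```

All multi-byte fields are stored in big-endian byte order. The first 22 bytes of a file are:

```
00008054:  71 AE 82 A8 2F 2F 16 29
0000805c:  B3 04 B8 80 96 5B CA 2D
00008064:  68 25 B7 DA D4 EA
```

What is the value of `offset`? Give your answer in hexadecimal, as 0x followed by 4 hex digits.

`offset` is the first field, at byte offset 0, occupying 2 bytes.
Bytes at offsets 0..1: 71 AE.
Big-endian: lowest address holds the most-significant byte.
The bytes are already most-significant first: 0x71AE.

0x71AE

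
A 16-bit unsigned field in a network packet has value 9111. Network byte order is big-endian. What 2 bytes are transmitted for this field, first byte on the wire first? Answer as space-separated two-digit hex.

9111 in hexadecimal, padded to 16 bits, is 0x2397.
Split into bytes (most-significant first): 23 97.
Big-endian stores the most-significant byte at the lowest address.
So the memory order matches the most-significant-first order: 23 97.

23 97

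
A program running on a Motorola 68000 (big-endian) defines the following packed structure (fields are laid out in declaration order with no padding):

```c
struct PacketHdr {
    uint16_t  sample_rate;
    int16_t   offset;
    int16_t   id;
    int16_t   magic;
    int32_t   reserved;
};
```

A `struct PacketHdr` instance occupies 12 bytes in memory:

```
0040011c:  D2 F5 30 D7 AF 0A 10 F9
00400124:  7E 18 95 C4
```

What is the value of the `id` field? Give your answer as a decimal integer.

`id` follows `sample_rate` (2 B), `offset` (2 B), so it starts at offset 2 + 2 = 4 and occupies 2 bytes.
Bytes at offsets 4..5: AF 0A.
Big-endian stores the most-significant byte at the lowest address.
The bytes are already most-significant first: 0xAF0A.
Top bit is set, so as a signed 16-bit value this is 0xAF0A − 2^16 = -20726.

-20726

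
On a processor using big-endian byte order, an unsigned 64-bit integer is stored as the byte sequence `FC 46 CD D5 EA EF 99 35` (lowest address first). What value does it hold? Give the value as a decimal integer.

In big-endian order the high byte comes first in memory.
The bytes are already most-significant first: 0xFC46CDD5EAEF9935.
0xFC46CDD5EAEF9935 = 18178443264580884789.

18178443264580884789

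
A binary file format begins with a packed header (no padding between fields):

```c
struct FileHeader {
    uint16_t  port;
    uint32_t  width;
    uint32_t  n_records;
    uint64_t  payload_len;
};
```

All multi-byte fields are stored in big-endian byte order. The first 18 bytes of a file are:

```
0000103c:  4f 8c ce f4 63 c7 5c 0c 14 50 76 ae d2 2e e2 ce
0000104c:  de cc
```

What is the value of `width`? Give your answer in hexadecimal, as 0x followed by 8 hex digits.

`width` follows `port` (2 bytes), so it starts at byte offset 2 and occupies 4 bytes.
Bytes at offsets 2..5: CE F4 63 C7.
Big-endian stores the most-significant byte at the lowest address.
The bytes are already most-significant first: 0xCEF463C7.

0xCEF463C7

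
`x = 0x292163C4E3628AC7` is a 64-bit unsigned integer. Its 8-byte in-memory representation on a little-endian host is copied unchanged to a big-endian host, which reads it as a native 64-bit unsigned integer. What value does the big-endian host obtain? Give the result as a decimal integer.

Stored little-endian, the bytes at ascending addresses are C7 8A 62 E3 C4 63 21 29.
Read back as big-endian, the last byte is least significant, giving 0xC78A62E3C4632129.
0xC78A62E3C4632129 = 14378413490725658921.

14378413490725658921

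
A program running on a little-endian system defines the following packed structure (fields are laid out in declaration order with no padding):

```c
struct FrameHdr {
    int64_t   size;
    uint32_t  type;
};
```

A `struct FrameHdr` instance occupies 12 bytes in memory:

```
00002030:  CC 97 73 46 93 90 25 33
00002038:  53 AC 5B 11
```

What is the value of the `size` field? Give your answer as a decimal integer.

3685510832289191884

`size` is the first field, at byte offset 0, occupying 8 bytes.
Bytes at offsets 0..7: CC 97 73 46 93 90 25 33.
Little-endian: lowest address holds the least-significant byte.
Reassemble most-significant byte first: 33 25 90 93 46 73 97 CC → 0x33259093467397CC.
0x33259093467397CC = 3685510832289191884.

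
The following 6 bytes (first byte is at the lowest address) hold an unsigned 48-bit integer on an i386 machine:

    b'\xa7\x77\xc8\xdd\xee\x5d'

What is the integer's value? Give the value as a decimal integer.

Little-endian stores the least-significant byte at the lowest address.
Reassemble most-significant byte first: 5D EE DD C8 77 A7 → 0x5DEEDDC877A7.
0x5DEEDDC877A7 = 103280504502183.

103280504502183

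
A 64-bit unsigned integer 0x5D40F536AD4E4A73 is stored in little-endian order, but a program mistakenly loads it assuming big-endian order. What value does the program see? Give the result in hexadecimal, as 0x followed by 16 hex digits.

0x734A4EAD36F5405D

Stored little-endian, the bytes at ascending addresses are 73 4A 4E AD 36 F5 40 5D.
Read back as big-endian, the last byte is least significant, giving 0x734A4EAD36F5405D.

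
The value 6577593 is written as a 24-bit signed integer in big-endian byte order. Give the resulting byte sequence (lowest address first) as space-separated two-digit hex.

64 5D B9

6577593 in hexadecimal, padded to 24 bits, is 0x645DB9.
Split into bytes (most-significant first): 64 5D B9.
In big-endian order the high byte comes first in memory.
So the memory order matches the most-significant-first order: 64 5D B9.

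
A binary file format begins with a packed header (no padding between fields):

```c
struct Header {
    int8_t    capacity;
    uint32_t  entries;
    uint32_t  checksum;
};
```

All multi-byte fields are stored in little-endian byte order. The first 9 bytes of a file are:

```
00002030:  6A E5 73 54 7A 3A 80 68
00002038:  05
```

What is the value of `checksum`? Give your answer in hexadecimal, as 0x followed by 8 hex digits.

`checksum` follows `capacity` (1 B), `entries` (4 B), so it starts at offset 1 + 4 = 5 and occupies 4 bytes.
Bytes at offsets 5..8: 3A 80 68 05.
Little-endian stores the least-significant byte at the lowest address.
Reassemble most-significant byte first: 05 68 80 3A → 0x0568803A.

0x0568803A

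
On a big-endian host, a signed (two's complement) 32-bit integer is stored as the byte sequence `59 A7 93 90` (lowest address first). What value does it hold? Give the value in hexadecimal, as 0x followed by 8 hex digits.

Big-endian: lowest address holds the most-significant byte.
The bytes are already most-significant first: 0x59A79390.

0x59A79390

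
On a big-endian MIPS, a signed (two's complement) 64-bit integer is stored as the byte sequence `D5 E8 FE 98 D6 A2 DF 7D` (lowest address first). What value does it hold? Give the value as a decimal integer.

Big-endian stores the most-significant byte at the lowest address.
The bytes are already most-significant first: 0xD5E8FE98D6A2DF7D.
Top bit is set, so as a signed 64-bit value this is 0xD5E8FE98D6A2DF7D − 2^64 = -3032894416644546691.

-3032894416644546691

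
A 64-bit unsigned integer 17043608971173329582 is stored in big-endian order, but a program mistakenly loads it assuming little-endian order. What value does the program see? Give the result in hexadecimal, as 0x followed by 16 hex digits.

17043608971173329582 in 64-bit hexadecimal is 0xEC87100EF1727AAE.
Stored big-endian, the bytes at ascending addresses are EC 87 10 0E F1 72 7A AE.
Read back as little-endian, the first byte is least significant, giving 0xAE7A72F10E1087EC.

0xAE7A72F10E1087EC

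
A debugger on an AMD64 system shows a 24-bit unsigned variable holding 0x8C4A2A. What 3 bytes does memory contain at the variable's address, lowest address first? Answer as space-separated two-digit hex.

Split into bytes (most-significant first): 8C 4A 2A.
In little-endian order the low byte comes first in memory.
So at ascending addresses the bytes are 2A 4A 8C.

2A 4A 8C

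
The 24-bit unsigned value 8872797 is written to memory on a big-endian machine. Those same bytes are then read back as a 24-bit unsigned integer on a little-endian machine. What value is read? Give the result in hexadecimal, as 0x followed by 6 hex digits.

8872797 in 24-bit hexadecimal is 0x87635D.
Stored big-endian, the bytes at ascending addresses are 87 63 5D.
Read back as little-endian, the first byte is least significant, giving 0x5D6387.

0x5D6387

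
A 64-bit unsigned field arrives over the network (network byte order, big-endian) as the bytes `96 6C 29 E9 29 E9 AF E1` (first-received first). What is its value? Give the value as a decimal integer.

10839084484581240801

Big-endian: lowest address holds the most-significant byte.
The bytes are already most-significant first: 0x966C29E929E9AFE1.
0x966C29E929E9AFE1 = 10839084484581240801.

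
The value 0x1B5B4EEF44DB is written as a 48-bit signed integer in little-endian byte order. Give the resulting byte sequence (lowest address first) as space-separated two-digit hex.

DB 44 EF 4E 5B 1B

Split into bytes (most-significant first): 1B 5B 4E EF 44 DB.
Little-endian stores the least-significant byte at the lowest address.
So at ascending addresses the bytes are DB 44 EF 4E 5B 1B.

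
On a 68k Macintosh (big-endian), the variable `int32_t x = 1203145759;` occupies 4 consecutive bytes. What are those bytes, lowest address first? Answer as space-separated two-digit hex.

1203145759 in hexadecimal, padded to 32 bits, is 0x47B68C1F.
Split into bytes (most-significant first): 47 B6 8C 1F.
In big-endian order the high byte comes first in memory.
So the memory order matches the most-significant-first order: 47 B6 8C 1F.

47 B6 8C 1F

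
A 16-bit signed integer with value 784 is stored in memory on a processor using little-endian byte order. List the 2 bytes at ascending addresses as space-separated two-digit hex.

784 in hexadecimal, padded to 16 bits, is 0x0310.
Split into bytes (most-significant first): 03 10.
Little-endian: lowest address holds the least-significant byte.
So at ascending addresses the bytes are 10 03.

10 03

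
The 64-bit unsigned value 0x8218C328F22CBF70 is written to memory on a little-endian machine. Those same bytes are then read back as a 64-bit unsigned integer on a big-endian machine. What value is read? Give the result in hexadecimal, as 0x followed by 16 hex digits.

0x70BF2CF228C31882

Stored little-endian, the bytes at ascending addresses are 70 BF 2C F2 28 C3 18 82.
Read back as big-endian, the last byte is least significant, giving 0x70BF2CF228C31882.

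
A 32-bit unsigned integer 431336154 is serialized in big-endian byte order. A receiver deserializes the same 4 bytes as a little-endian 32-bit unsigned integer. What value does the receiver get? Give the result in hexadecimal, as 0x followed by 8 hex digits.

431336154 in 32-bit hexadecimal is 0x19B5AADA.
Stored big-endian, the bytes at ascending addresses are 19 B5 AA DA.
Read back as little-endian, the first byte is least significant, giving 0xDAAAB519.

0xDAAAB519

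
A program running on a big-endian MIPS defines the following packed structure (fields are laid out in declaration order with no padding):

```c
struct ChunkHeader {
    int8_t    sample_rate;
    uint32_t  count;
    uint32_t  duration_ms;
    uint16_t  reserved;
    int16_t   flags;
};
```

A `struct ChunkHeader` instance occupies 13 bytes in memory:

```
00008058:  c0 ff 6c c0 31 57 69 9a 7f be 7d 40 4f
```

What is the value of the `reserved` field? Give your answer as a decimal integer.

48765

`reserved` follows `sample_rate` (1 B), `count` (4 B), `duration_ms` (4 B), so it starts at offset 1 + 4 + 4 = 9 and occupies 2 bytes.
Bytes at offsets 9..10: BE 7D.
In big-endian order the high byte comes first in memory.
The bytes are already most-significant first: 0xBE7D.
0xBE7D = 48765.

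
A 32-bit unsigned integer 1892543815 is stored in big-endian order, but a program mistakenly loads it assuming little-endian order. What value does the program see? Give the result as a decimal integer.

1206766960

1892543815 in 32-bit hexadecimal is 0x70CDED47.
Stored big-endian, the bytes at ascending addresses are 70 CD ED 47.
Read back as little-endian, the first byte is least significant, giving 0x47EDCD70.
0x47EDCD70 = 1206766960.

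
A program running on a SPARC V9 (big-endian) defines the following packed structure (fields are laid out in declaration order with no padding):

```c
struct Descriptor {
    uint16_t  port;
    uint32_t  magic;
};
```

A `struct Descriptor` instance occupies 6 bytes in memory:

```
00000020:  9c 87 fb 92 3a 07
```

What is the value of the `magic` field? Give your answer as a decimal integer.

`magic` follows `port` (2 bytes), so it starts at byte offset 2 and occupies 4 bytes.
Bytes at offsets 2..5: FB 92 3A 07.
In big-endian order the high byte comes first in memory.
The bytes are already most-significant first: 0xFB923A07.
0xFB923A07 = 4220664327.

4220664327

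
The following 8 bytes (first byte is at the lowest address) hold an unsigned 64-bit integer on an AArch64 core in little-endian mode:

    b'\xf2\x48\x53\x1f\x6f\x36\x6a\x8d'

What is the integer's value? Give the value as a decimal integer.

In little-endian order the low byte comes first in memory.
Reassemble most-significant byte first: 8D 6A 36 6F 1F 53 48 F2 → 0x8D6A366F1F5348F2.
0x8D6A366F1F5348F2 = 10190016957773990130.

10190016957773990130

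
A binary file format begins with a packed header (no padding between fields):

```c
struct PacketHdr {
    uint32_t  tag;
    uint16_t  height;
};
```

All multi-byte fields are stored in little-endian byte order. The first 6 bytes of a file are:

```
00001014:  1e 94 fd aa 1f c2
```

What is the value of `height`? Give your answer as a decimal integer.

49695

`height` follows `tag` (4 bytes), so it starts at byte offset 4 and occupies 2 bytes.
Bytes at offsets 4..5: 1F C2.
Little-endian stores the least-significant byte at the lowest address.
Reassemble most-significant byte first: C2 1F → 0xC21F.
0xC21F = 49695.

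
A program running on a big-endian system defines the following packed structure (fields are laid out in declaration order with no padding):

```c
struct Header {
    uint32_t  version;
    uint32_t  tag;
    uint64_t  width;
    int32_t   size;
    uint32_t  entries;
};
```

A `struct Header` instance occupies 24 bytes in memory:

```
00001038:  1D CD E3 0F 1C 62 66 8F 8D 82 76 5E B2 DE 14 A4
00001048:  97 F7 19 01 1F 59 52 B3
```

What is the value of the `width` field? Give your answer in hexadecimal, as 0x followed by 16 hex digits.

`width` follows `version` (4 B), `tag` (4 B), so it starts at offset 4 + 4 = 8 and occupies 8 bytes.
Bytes at offsets 8..15: 8D 82 76 5E B2 DE 14 A4.
In big-endian order the high byte comes first in memory.
The bytes are already most-significant first: 0x8D82765EB2DE14A4.

0x8D82765EB2DE14A4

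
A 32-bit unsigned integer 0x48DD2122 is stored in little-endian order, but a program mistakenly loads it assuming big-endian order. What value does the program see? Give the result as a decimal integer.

Stored little-endian, the bytes at ascending addresses are 22 21 DD 48.
Read back as big-endian, the last byte is least significant, giving 0x2221DD48.
0x2221DD48 = 572644680.

572644680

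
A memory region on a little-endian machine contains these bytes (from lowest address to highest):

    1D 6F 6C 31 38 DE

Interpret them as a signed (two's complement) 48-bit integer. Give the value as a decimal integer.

-37142047985891

In little-endian order the low byte comes first in memory.
Reassemble most-significant byte first: DE 38 31 6C 6F 1D → 0xDE38316C6F1D.
Top bit is set, so as a signed 48-bit value this is 0xDE38316C6F1D − 2^48 = -37142047985891.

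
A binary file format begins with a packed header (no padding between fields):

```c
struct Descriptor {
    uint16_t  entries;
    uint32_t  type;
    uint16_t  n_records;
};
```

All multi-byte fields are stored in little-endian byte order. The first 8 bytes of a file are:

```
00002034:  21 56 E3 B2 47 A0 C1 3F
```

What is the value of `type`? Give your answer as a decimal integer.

2689053411

`type` follows `entries` (2 bytes), so it starts at byte offset 2 and occupies 4 bytes.
Bytes at offsets 2..5: E3 B2 47 A0.
Little-endian: lowest address holds the least-significant byte.
Reassemble most-significant byte first: A0 47 B2 E3 → 0xA047B2E3.
0xA047B2E3 = 2689053411.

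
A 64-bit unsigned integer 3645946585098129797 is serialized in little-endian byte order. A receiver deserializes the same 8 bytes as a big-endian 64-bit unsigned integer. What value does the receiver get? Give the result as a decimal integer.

3645946585098129797 in 64-bit hexadecimal is 0x3299011A22D29185.
Stored little-endian, the bytes at ascending addresses are 85 91 D2 22 1A 01 99 32.
Read back as big-endian, the last byte is least significant, giving 0x8591D2221A019932.
0x8591D2221A019932 = 9624704922574494002.

9624704922574494002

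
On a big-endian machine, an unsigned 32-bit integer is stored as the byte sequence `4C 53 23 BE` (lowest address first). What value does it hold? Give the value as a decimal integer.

Big-endian stores the most-significant byte at the lowest address.
The bytes are already most-significant first: 0x4C5323BE.
0x4C5323BE = 1280517054.

1280517054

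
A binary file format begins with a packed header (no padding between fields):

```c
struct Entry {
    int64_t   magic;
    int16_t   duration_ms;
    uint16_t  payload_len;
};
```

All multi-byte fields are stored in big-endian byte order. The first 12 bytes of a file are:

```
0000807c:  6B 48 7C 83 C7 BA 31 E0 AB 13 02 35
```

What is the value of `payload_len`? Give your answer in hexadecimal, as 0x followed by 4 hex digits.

0x0235

`payload_len` follows `magic` (8 B), `duration_ms` (2 B), so it starts at offset 8 + 2 = 10 and occupies 2 bytes.
Bytes at offsets 10..11: 02 35.
Big-endian stores the most-significant byte at the lowest address.
The bytes are already most-significant first: 0x0235.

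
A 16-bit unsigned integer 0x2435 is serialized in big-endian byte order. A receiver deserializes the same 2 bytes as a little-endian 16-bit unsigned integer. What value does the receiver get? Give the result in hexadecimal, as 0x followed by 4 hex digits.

0x3524

Stored big-endian, the bytes at ascending addresses are 24 35.
Read back as little-endian, the first byte is least significant, giving 0x3524.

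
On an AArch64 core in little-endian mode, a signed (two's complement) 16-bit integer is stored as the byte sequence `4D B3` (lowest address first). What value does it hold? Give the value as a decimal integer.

In little-endian order the low byte comes first in memory.
Reassemble most-significant byte first: B3 4D → 0xB34D.
Top bit is set, so as a signed 16-bit value this is 0xB34D − 2^16 = -19635.

-19635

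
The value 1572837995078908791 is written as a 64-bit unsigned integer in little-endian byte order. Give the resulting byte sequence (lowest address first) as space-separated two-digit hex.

77 7B EA C1 D2 D7 D3 15

1572837995078908791 in hexadecimal, padded to 64 bits, is 0x15D3D7D2C1EA7B77.
Split into bytes (most-significant first): 15 D3 D7 D2 C1 EA 7B 77.
Little-endian: lowest address holds the least-significant byte.
So at ascending addresses the bytes are 77 7B EA C1 D2 D7 D3 15.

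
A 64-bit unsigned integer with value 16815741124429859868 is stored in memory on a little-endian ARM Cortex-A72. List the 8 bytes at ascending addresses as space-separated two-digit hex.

1C CC 91 84 75 83 5D E9

16815741124429859868 in hexadecimal, padded to 64 bits, is 0xE95D83758491CC1C.
Split into bytes (most-significant first): E9 5D 83 75 84 91 CC 1C.
In little-endian order the low byte comes first in memory.
So at ascending addresses the bytes are 1C CC 91 84 75 83 5D E9.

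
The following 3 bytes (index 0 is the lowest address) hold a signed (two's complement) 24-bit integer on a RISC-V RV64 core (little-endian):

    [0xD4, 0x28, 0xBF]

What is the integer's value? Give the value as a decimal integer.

-4249388

In little-endian order the low byte comes first in memory.
Reassemble most-significant byte first: BF 28 D4 → 0xBF28D4.
Top bit is set, so as a signed 24-bit value this is 0xBF28D4 − 2^24 = -4249388.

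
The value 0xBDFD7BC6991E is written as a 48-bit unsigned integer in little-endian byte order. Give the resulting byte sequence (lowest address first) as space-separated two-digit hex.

Split into bytes (most-significant first): BD FD 7B C6 99 1E.
Little-endian: lowest address holds the least-significant byte.
So at ascending addresses the bytes are 1E 99 C6 7B FD BD.

1E 99 C6 7B FD BD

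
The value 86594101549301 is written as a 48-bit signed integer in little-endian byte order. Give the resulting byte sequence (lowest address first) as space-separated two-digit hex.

86594101549301 in hexadecimal, padded to 48 bits, is 0x4EC1C2A998F5.
Split into bytes (most-significant first): 4E C1 C2 A9 98 F5.
Little-endian stores the least-significant byte at the lowest address.
So at ascending addresses the bytes are F5 98 A9 C2 C1 4E.

F5 98 A9 C2 C1 4E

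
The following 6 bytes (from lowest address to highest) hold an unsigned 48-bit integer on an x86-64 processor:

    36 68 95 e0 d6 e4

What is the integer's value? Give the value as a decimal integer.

Little-endian: lowest address holds the least-significant byte.
Reassemble most-significant byte first: E4 D6 E0 95 68 36 → 0xE4D6E0956836.
0xE4D6E0956836 = 251611542022198.

251611542022198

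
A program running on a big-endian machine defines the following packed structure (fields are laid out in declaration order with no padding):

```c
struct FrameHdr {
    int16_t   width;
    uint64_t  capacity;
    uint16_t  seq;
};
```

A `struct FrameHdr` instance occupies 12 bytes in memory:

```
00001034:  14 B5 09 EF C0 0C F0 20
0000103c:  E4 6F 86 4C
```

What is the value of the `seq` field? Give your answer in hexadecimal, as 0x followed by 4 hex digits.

`seq` follows `width` (2 B), `capacity` (8 B), so it starts at offset 2 + 8 = 10 and occupies 2 bytes.
Bytes at offsets 10..11: 86 4C.
Big-endian: lowest address holds the most-significant byte.
The bytes are already most-significant first: 0x864C.

0x864C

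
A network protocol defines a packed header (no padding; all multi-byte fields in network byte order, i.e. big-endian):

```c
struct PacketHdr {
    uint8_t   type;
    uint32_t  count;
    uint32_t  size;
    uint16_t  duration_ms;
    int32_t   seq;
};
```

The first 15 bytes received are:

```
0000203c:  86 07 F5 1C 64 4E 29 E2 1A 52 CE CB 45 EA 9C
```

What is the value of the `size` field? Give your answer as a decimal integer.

1311367706

`size` follows `type` (1 B), `count` (4 B), so it starts at offset 1 + 4 = 5 and occupies 4 bytes.
Bytes at offsets 5..8: 4E 29 E2 1A.
In big-endian order the high byte comes first in memory.
The bytes are already most-significant first: 0x4E29E21A.
0x4E29E21A = 1311367706.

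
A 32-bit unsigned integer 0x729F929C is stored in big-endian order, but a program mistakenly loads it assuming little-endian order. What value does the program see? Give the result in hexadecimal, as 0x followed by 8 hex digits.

0x9C929F72

Stored big-endian, the bytes at ascending addresses are 72 9F 92 9C.
Read back as little-endian, the first byte is least significant, giving 0x9C929F72.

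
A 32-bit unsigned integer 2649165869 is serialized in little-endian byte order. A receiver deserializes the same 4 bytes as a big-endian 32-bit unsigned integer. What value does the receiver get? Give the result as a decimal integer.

2649165869 in 32-bit hexadecimal is 0x9DE7102D.
Stored little-endian, the bytes at ascending addresses are 2D 10 E7 9D.
Read back as big-endian, the last byte is least significant, giving 0x2D10E79D.
0x2D10E79D = 756082589.

756082589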